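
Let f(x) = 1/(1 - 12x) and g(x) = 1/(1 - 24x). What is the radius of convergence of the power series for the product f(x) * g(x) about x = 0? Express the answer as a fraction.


The radius of 1/(1 - 12x) is 1/12 (nearest singularity at x = 1/12), and the radius of 1/(1 - 24x) is 1/24.
The product f(x)*g(x) = 1/((1 - 12x)(1 - 24x)) has singularities at both 1/12 and 1/24, so its radius of convergence is the distance to the nearest one:
min(1/12, 1/24) = 1/24.

1/24


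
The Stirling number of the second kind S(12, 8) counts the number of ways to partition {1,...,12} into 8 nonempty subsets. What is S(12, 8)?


Using the explicit formula S(n,k) = (1/k!) sum_{j=0}^{k} (-1)^(k-j) C(k,j) j^n:
S(12, 8) = 159027
Equivalently, S(n,k) is n! times the coefficient of x^n in the EGF (e^x - 1)^k / k!.

159027


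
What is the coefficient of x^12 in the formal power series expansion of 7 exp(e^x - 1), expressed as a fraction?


exp(e^x - 1) is the exponential generating function for the Bell numbers Bell_k: exp(e^x - 1) = sum_{k>=0} Bell_k x^k / k!.
So the coefficient of x^12 in 7 exp(e^x - 1) is 7 Bell_12 / 12!.
Computing: Bell_12 = 4213597 and 12! = 479001600, giving
7 * 4213597/479001600 = 4213597/68428800.

4213597/68428800


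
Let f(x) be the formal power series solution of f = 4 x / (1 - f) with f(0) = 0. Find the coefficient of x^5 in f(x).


Apply Lagrange inversion: f = 4 x * phi(f) with phi(t) = 1/(1 - t), so
[x^n] f = 4^n * (1/n) [t^(n-1)] phi(t)^n = 4^n * (1/n) [t^(n-1)] (1 - t)^(-n) = 4^n * (1/n) C(2n - 2, n - 1) = 4^n * C_{n-1}.
For n = 5: C_4 = C(8, 4) / 5 = 70/5 = 14.
With the 4^5 = 1024 factor, the coefficient is 1024 * 14 = 14336.

14336


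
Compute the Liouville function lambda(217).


The Liouville function is lambda(k) = (-1)^Omega(k), where Omega(k) counts the prime factors of k with multiplicity.
Factoring: 217 = 7 * 31, so Omega(217) = 2.
lambda(217) = (-1)^2 = 1.

1


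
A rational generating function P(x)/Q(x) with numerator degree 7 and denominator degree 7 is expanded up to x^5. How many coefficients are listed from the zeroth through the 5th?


Expanding up to x^5 gives the coefficients for x^0, x^1, ..., x^5.
That is 5 + 1 = 6 coefficients in total.

6


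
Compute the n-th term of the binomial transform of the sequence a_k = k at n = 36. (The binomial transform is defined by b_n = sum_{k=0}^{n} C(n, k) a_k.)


With a_k = k, b_n = sum_{k=0}^{n} C(n, k) k. Using k * C(n, k) = n * C(n-1, k-1) gives b_n = n * sum_{k>=1} C(n-1, k-1) = n * 2^(n-1).
For n = 36: 36 * 2^35 = 36 * 34359738368 = 1236950581248.

1236950581248


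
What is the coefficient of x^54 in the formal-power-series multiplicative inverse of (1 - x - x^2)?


Let the inverse be f(x) = sum_{k>=0} a_k x^k. From f(x) * (1 - x - x^2) = 1 and matching coefficients:
 x^0: a_0 = 1.
 x^1: a_1 - a_0 = 0, so a_1 = 1.
 x^k (k >= 2): a_k - a_{k-1} - a_{k-2} = 0, i.e. a_k = a_{k-1} + a_{k-2}.
This is the Fibonacci-type recurrence shifted so that a_0 = a_1 = 1.
Iterating: a_0=1, a_1=1, a_2=2, a_3=3, a_4=5, a_5=8, a_6=13, a_7=21, a_8=34, a_9=55, ...
a_54 = 139583862445.

139583862445


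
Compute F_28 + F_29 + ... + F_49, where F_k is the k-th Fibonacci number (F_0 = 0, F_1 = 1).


Use the identity sum_{k=0}^{N} F_k = F_{N+2} - 1 (which follows from F_{k+2} - F_{k+1} = F_k). Then
sum_{k=28}^{49} F_k = (F_{51} - 1) - (F_{29} - 1) = F_{51} - F_{29}.
Computing: F_{51} = 20365011074, F_{29} = 514229, so
Sum = 20365011074 - 514229 = 20364496845.

20364496845


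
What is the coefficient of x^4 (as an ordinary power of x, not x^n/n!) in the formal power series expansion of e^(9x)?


The exponential series is e^y = sum_{k>=0} y^k / k!. Substituting y = 9x gives
e^(9x) = sum_{k>=0} 9^k x^k / k!.
So the coefficient of x^n is a^n/n! with a = 9, n = 4:
9^4 / 4! = 6561/24 = 2187/8

2187/8


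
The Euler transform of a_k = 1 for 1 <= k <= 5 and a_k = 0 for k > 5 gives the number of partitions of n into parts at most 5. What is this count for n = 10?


Partitions of 10 into parts at most 5:
Using generating function (1-x)^(-1)(1-x^2)^(-1)...(1-x^5)^(-1),
the coefficient of x^10 = 30

30


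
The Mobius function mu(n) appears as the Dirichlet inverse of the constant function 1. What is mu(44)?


44 has a squared prime factor, so mu(44) = 0.
Factorization reveals a repeated prime.

0


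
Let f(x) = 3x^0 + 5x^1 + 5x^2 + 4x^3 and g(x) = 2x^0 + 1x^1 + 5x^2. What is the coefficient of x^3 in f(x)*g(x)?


Cauchy product at x^3:
5*5 + 5*1 + 4*2
= 38

38


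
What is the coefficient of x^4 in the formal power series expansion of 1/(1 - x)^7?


The expansion 1/(1 - x)^r = sum_{k>=0} C(k + r - 1, r - 1) x^k follows from the multiset / negative-binomial theorem (or from repeated differentiation of the geometric series).
For r = 7 and k = 4:
C(10, 6) = 3628800 / (720 * 24) = 210.

210


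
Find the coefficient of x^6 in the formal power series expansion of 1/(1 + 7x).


Write 1/(1 + c x) = 1/(1 - (-c) x) and apply the geometric-series identity
1/(1 - y) = sum_{k>=0} y^k to get 1/(1 + c x) = sum_{k>=0} (-c)^k x^k.
So the coefficient of x^k is (-c)^k = (-1)^k * c^k.
Here c = 7 and k = 6:
(-7)^6 = 1 * 117649 = 117649

117649


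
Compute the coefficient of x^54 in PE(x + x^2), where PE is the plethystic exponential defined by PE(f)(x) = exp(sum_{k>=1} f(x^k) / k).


With f(x) = x + x^2, the exponent is sum_{k>=1} (x^k + x^(2k)) / k = -ln(1 - x) - ln(1 - x^2). Exponentiating:
PE(x + x^2) = 1 / ((1 - x)(1 - x^2)).
This is the generating function for partitions of n into parts of size 1 or 2. The number of 2's can be any j in 0..27, and the rest are 1's, so
[x^54] = floor(54/2) + 1 = 28.

28


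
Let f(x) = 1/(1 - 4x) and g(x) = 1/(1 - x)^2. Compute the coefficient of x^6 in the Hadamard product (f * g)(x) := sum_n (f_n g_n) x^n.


f has coefficients f_k = 4^k. For g = 1/(1 - x)^2 the coefficient is g_k = C(k + 1, 1) = k + 1. The Hadamard coefficient is (f * g)_k = 4^k * (k + 1).
For k = 6: 4^6 * 7 = 4096 * 7 = 28672.

28672


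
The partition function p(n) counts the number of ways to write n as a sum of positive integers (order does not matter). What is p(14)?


Using the generating function prod_{k>=1} 1/(1-x^k), we compute p(14).
By dynamic programming over parts 1 through 14:
p(14) = 135

135


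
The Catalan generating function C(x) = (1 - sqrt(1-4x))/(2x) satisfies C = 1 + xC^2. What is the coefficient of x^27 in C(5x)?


Substituting x -> 5x scales the n-th coefficient by 5^n, so [x^27] C(5x) = 5^27 * C_27.
C_27 = C(2*27, 27)/(28) = 1946939425648112/28 = 69533550916004.
So 5^27 * 69533550916004 = 7450580596923828125 * 69533550916004 = 518065325289994478225708007812500.

518065325289994478225708007812500


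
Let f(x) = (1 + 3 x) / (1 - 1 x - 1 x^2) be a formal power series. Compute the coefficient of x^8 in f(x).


Write f(x) = sum_{k>=0} a_k x^k. Multiplying both sides by 1 - 1 x - 1 x^2 gives
(1 - 1 x - 1 x^2) sum_{k>=0} a_k x^k = 1 + 3 x.
Matching coefficients:
 x^0: a_0 = 1
 x^1: a_1 - 1 a_0 = 3  =>  a_1 = 1*1 + 3 = 4
 x^k (k >= 2): a_k = 1 a_{k-1} + 1 a_{k-2}.
Iterating: a_2 = 5, a_3 = 9, a_4 = 14, a_5 = 23, a_6 = 37, a_7 = 60, a_8 = 97.
So the coefficient of x^8 is 97.

97


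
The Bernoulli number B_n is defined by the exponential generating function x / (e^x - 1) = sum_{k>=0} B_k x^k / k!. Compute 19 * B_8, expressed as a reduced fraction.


Bernoulli numbers can also be computed recursively via B_0 = 1 and sum_{j=0}^{m} C(m+1, j) B_j = 0 for m >= 1. Odd-index Bernoulli numbers vanish for k >= 3.
Computing B_8 = -1/30, so 19 * B_8 = 19 * -1/30 = -19/30.

-19/30


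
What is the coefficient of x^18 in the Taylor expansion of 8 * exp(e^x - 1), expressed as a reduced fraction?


exp(e^x - 1) = sum_{k>=0} Bell_k x^k / k!, where Bell_k is the k-th Bell number.
So the coefficient of x^18 is 8 * Bell_18 / 18!.
Computing: Bell_18 = 682076806159 and 18! = 6402373705728000, giving
8 * 682076806159/6402373705728000 = 97439543737/114328101888000.

97439543737/114328101888000


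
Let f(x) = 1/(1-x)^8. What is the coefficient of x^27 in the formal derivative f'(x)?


Differentiate: d/dx [ 1/(1-x)^r ] = r / (1-x)^(r+1).
Here r = 8, so f'(x) = 8 / (1-x)^9.
The expansion of 1/(1-x)^(r+1) has coefficient of x^n equal to C(n+r, r).
So the coefficient of x^27 in f'(x) is
8 * C(35, 8) = 8 * 23535820 = 188286560

188286560


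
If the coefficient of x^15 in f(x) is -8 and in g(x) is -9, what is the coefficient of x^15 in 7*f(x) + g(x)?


Scalar multiplication scales coefficients: 7 * -8 = -56.
Then add the g coefficient: -56 + -9
= -65

-65


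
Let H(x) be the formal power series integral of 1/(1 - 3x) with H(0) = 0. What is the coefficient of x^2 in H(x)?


1/(1 - 3x) = sum_{k>=0} 3^k x^k. Integrating termwise with H(0) = 0:
H(x) = sum_{k>=0} 3^k x^(k+1) / (k+1) = sum_{m>=1} 3^(m-1) x^m / m.
For m = 2: 3^1/2 = 3/2 = 3/2.

3/2


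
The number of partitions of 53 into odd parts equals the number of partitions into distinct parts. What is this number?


Computing partitions of 53 into odd parts (1, 3, 5, ...):
Using the generating function prod_{k>=0} 1/(1-x^(2k+1)),
the count is 5120

5120


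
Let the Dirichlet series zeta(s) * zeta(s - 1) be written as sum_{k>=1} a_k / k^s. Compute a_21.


Convolution gives a_k = sum_{d | k} d * 1 = sum_{d | k} d = sigma(k), the sum of positive divisors of k.
For k = 21, the divisors are 1, 3, 7, 21, so
sigma(21) = 1 + 3 + 7 + 21 = 32.

32


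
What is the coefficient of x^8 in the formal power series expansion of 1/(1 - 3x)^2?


The general identity 1/(1 - c x)^r = sum_{k>=0} c^k C(k + r - 1, r - 1) x^k follows by substituting y = c x into 1/(1 - y)^r = sum_{k>=0} C(k + r - 1, r - 1) y^k.
For c = 3, r = 2, k = 8:
3^8 * C(9, 1) = 6561 * 9 = 59049.

59049


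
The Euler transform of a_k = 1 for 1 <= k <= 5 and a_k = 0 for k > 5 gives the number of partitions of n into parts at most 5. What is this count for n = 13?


Partitions of 13 into parts at most 5:
Using generating function (1-x)^(-1)(1-x^2)^(-1)...(1-x^5)^(-1),
the coefficient of x^13 = 57

57


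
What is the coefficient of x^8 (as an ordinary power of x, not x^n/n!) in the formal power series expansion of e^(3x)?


The exponential series is e^y = sum_{k>=0} y^k / k!. Substituting y = 3x gives
e^(3x) = sum_{k>=0} 3^k x^k / k!.
So the coefficient of x^n is a^n/n! with a = 3, n = 8:
3^8 / 8! = 6561/40320 = 729/4480

729/4480


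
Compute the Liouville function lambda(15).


The Liouville function is lambda(k) = (-1)^Omega(k), where Omega(k) counts the prime factors of k with multiplicity.
Factoring: 15 = 3 * 5, so Omega(15) = 2.
lambda(15) = (-1)^2 = 1.

1


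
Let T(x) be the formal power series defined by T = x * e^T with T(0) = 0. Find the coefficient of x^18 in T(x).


Apply the Lagrange inversion formula: if T = x * phi(T) with phi(t) = e^t, then
[x^n] T = (1/n) [t^(n-1)] phi(t)^n = (1/n) [t^(n-1)] e^(n t) = (1/n) * n^(n-1) / (n-1)! = n^(n-1) / n!.
When c = 1 this is the Cayley count of rooted labeled trees on n vertices, divided by n!.
For n = 18: 18^17 / 18! = 2185911559738696531968/6402373705728000 = 5083731656658/14889875.

5083731656658/14889875


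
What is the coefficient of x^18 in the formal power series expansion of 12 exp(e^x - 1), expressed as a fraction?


exp(e^x - 1) is the exponential generating function for the Bell numbers Bell_k: exp(e^x - 1) = sum_{k>=0} Bell_k x^k / k!.
So the coefficient of x^18 in 12 exp(e^x - 1) is 12 Bell_18 / 18!.
Computing: Bell_18 = 682076806159 and 18! = 6402373705728000, giving
12 * 682076806159/6402373705728000 = 97439543737/76218734592000.

97439543737/76218734592000


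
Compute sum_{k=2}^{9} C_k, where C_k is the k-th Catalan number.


C_2 through C_9: 2, 5, 14, 42, 132, 429, 1430, 4862
Sum = 2 + 5 + 14 + 42 + 132 + 429 + 1430 + 4862
= 6916

6916


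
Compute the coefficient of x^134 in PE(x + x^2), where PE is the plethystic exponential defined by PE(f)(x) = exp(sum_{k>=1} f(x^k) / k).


With f(x) = x + x^2, the exponent is sum_{k>=1} (x^k + x^(2k)) / k = -ln(1 - x) - ln(1 - x^2). Exponentiating:
PE(x + x^2) = 1 / ((1 - x)(1 - x^2)).
This is the generating function for partitions of n into parts of size 1 or 2. The number of 2's can be any j in 0..67, and the rest are 1's, so
[x^134] = floor(134/2) + 1 = 68.

68


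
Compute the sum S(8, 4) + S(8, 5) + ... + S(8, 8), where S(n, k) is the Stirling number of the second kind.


By definition, S(n, k) counts partitions of an n-set into exactly k nonempty blocks.
Computing row n = 8 for k = 4..8:
S(8, k): 1701, 1050, 266, 28, 1
Sum = 3046.

3046


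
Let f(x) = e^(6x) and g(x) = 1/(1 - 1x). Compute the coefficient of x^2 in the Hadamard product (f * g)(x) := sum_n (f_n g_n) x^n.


Expanding: f_k = 6^k/k! (from e^(6x)) and g_k = 1^k (from 1/(1 - 1x)). So the Hadamard coefficient (f * g)_k = 6^k 1^k / k! = (6)^k / k!.
For k = 2: 6^2/2! = 36/2 = 18.

18


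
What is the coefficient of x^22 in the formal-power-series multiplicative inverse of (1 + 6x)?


The inverse is 1/(1 + 6x). Apply the geometric identity 1/(1 - y) = sum_{k>=0} y^k with y = -6x:
1/(1 + 6x) = sum_{k>=0} (-6)^k x^k.
So the coefficient of x^22 is (-6)^22 = 131621703842267136.

131621703842267136


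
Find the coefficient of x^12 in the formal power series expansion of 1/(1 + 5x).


Write 1/(1 + c x) = 1/(1 - (-c) x) and apply the geometric-series identity
1/(1 - y) = sum_{k>=0} y^k to get 1/(1 + c x) = sum_{k>=0} (-c)^k x^k.
So the coefficient of x^k is (-c)^k = (-1)^k * c^k.
Here c = 5 and k = 12:
(-5)^12 = 1 * 244140625 = 244140625

244140625


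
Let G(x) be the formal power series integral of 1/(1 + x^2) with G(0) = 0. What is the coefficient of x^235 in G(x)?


1/(1 + x^2) = sum_{j>=0} (-1)^j x^(2j). Integrating termwise with G(0) = 0:
G(x) = sum_{j>=0} (-1)^j x^(2j+1) / (2j+1) = arctan(x).
Only odd powers are nonzero. For x^235 write 235 = 2*117 + 1, giving
(-1)^117 / 235 = -1/235 = -1/235.

-1/235


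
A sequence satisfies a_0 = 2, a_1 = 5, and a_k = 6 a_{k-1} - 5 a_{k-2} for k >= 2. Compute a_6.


The characteristic equation is t^2 - 6 t + 5 = 0, with roots r_1 = 5 and r_2 = 1 (so c_1 = r_1 + r_2, c_2 = -r_1 r_2 as required).
One can use the closed form a_n = A r_1^n + B r_2^n, but direct iteration is more reliable:
a_0 = 2, a_1 = 5, a_2 = 20, a_3 = 95, a_4 = 470, a_5 = 2345, a_6 = 11720.
So a_6 = 11720.

11720


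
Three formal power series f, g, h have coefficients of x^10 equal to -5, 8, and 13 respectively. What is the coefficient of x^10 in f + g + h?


Series addition is componentwise:
-5 + 8 + 13
= 16

16


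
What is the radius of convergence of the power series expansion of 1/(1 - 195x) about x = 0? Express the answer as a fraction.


Expanding 1/(1 - 195x) = sum_{k>=0} 195^k x^k, the series converges when |195x| < 1, i.e., |x| < 1/195.
So the radius of convergence is 1/195 = 1/195.

1/195


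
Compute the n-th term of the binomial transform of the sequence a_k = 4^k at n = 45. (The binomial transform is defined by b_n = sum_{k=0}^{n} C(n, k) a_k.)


With a_k = 4^k, b_n = sum_{k=0}^{n} C(n, k) 4^k = (1 + 4)^n by the binomial theorem.
For n = 45: (1 + 4)^45 = 5^45 = 28421709430404007434844970703125.

28421709430404007434844970703125


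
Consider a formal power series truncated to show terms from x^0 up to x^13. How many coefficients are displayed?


From x^0 to x^13 inclusive, the count is 13 - 0 + 1 = 14.

14


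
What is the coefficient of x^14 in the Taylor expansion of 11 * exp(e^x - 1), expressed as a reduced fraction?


exp(e^x - 1) = sum_{k>=0} Bell_k x^k / k!, where Bell_k is the k-th Bell number.
So the coefficient of x^14 is 11 * Bell_14 / 14!.
Computing: Bell_14 = 190899322 and 14! = 87178291200, giving
11 * 190899322/87178291200 = 95449661/3962649600.

95449661/3962649600


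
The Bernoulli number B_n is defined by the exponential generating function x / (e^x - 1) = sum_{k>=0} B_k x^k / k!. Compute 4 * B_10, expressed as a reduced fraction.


Bernoulli numbers can also be computed recursively via B_0 = 1 and sum_{j=0}^{m} C(m+1, j) B_j = 0 for m >= 1. Odd-index Bernoulli numbers vanish for k >= 3.
Computing B_10 = 5/66, so 4 * B_10 = 4 * 5/66 = 10/33.

10/33


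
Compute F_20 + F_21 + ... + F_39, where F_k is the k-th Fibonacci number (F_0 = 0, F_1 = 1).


Use the identity sum_{k=0}^{N} F_k = F_{N+2} - 1 (which follows from F_{k+2} - F_{k+1} = F_k). Then
sum_{k=20}^{39} F_k = (F_{41} - 1) - (F_{21} - 1) = F_{41} - F_{21}.
Computing: F_{41} = 165580141, F_{21} = 10946, so
Sum = 165580141 - 10946 = 165569195.

165569195


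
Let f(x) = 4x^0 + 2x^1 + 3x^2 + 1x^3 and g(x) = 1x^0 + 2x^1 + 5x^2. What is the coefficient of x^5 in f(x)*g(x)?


Cauchy product at x^5:
1*5
= 5

5


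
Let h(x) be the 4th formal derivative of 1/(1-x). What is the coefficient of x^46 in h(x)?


Differentiating 4 times: d^4/dx^4 [1/(1-x)] = 4!/(1-x)^5.
The expansion 1/(1-x)^5 = sum_{k>=0} C(k+4, 4) x^k, so the coefficient of x^n in 4!/(1-x)^5 is 4! * C(n+4, 4).
For n = 46: 24 * C(50, 4) = 24 * 230300 = 5527200

5527200


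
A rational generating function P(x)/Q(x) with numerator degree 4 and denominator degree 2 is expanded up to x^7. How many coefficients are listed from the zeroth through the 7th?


Expanding up to x^7 gives the coefficients for x^0, x^1, ..., x^7.
That is 7 + 1 = 8 coefficients in total.

8


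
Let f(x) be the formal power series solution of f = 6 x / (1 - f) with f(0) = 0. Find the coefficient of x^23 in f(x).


Apply Lagrange inversion: f = 6 x * phi(f) with phi(t) = 1/(1 - t), so
[x^n] f = 6^n * (1/n) [t^(n-1)] phi(t)^n = 6^n * (1/n) [t^(n-1)] (1 - t)^(-n) = 6^n * (1/n) C(2n - 2, n - 1) = 6^n * C_{n-1}.
For n = 23: C_22 = C(44, 22) / 23 = 2104098963720/23 = 91482563640.
With the 6^23 = 789730223053602816 factor, the coefficient is 789730223053602816 * 91482563640 = 72246545388932614746003210240.

72246545388932614746003210240


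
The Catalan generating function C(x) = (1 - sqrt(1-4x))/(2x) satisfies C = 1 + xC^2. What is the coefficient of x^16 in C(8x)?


Substituting x -> 8x scales the n-th coefficient by 8^n, so [x^16] C(8x) = 8^16 * C_16.
C_16 = C(2*16, 16)/(17) = 601080390/17 = 35357670.
So 8^16 * 35357670 = 281474976710656 * 35357670 = 9952299339793060331520.

9952299339793060331520


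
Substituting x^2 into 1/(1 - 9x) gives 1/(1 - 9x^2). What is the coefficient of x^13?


Since 1/(1 - 9x^2) only has even powers of x,
the coefficient of x^13 (odd) is 0.

0


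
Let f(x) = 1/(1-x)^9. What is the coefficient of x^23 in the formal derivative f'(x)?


Differentiate: d/dx [ 1/(1-x)^r ] = r / (1-x)^(r+1).
Here r = 9, so f'(x) = 9 / (1-x)^10.
The expansion of 1/(1-x)^(r+1) has coefficient of x^n equal to C(n+r, r).
So the coefficient of x^23 in f'(x) is
9 * C(32, 9) = 9 * 28048800 = 252439200

252439200


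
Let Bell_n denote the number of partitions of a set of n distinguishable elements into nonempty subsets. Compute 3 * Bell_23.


Bell_23 can be computed from the Bell triangle or from Dobinski's identity Bell_n = (1/e) * sum_{k>=0} k^n / k!.
Computing Bell_23 = 44152005855084346.
Then 3 * 44152005855084346 = 132456017565253038.

132456017565253038


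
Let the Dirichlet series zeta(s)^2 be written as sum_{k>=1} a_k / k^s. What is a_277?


The Dirichlet convolution of the constant function 1 with itself gives (1 * 1)(k) = sum_{d | k} 1 = d(k), the number of positive divisors of k.
Since zeta(s) = sum_{k>=1} 1/k^s, we have zeta(s)^2 = sum_{k>=1} d(k)/k^s, so a_k = d(k).
For k = 277: the divisors are 1, 277.
Count = 2.

2


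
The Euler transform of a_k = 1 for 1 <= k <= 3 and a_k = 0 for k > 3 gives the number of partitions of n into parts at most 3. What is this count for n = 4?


Partitions of 4 into parts at most 3:
Using generating function (1-x)^(-1)(1-x^2)^(-1)(1-x^3)^(-1),
the coefficient of x^4 = 4

4


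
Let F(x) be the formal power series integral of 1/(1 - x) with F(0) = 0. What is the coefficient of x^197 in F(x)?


1/(1 - x) = sum_{k>=0} x^k. Integrating termwise and using F(0) = 0 gives
F(x) = sum_{k>=0} x^(k+1) / (k+1) = sum_{m>=1} x^m / m = -ln(1 - x).
So the coefficient of x^197 is 1/197 = 1/197.

1/197


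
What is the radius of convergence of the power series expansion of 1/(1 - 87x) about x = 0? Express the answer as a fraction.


Expanding 1/(1 - 87x) = sum_{k>=0} 87^k x^k, the series converges when |87x| < 1, i.e., |x| < 1/87.
So the radius of convergence is 1/87 = 1/87.

1/87


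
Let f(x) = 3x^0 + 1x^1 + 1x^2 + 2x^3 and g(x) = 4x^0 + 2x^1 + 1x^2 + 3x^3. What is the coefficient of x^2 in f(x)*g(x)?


Cauchy product at x^2:
3*1 + 1*2 + 1*4
= 9

9


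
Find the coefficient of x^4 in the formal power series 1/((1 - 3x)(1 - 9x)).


By partial fractions or Cauchy convolution:
The coefficient equals sum_{k=0}^{4} 3^k * 9^(4-k).
= 9801

9801


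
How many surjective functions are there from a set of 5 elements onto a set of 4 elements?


By inclusion-exclusion on which target elements are missed, the number of surjections from an n-set onto a k-set is
surj(n, k) = sum_{j=0}^{k} (-1)^j C(k, j) (k - j)^n.
Equivalently surj(n, k) = k! * S(n, k), where S(n, k) is the Stirling number of the second kind.
For n = 5, k = 4:
S(5, 4) = 10, so
surj = 4! * 10 = 24 * 10 = 240.

240


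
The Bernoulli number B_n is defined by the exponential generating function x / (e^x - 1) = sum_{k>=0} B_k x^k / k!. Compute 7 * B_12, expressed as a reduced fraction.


Bernoulli numbers can also be computed recursively via B_0 = 1 and sum_{j=0}^{m} C(m+1, j) B_j = 0 for m >= 1. Odd-index Bernoulli numbers vanish for k >= 3.
Computing B_12 = -691/2730, so 7 * B_12 = 7 * -691/2730 = -691/390.

-691/390


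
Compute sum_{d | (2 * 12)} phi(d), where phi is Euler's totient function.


First, 2 * 12 = 24. One classical identity is sum_{d | n} phi(d) = n (each k in [1, n] has a unique gcd with n, and among the k's with gcd(k, n) = n/d there are phi(d) of them). So the sum equals 24. We also verify directly:
Divisors of 24: 1, 2, 3, 4, 6, 8, 12, 24.
phi values: 1, 1, 2, 2, 2, 4, 4, 8.
Sum = 24.

24


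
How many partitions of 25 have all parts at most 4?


Using the generating function (1-x)^(-1)(1-x^2)^(-1)...(1-x^4)^(-1),
the coefficient of x^25 counts these restricted partitions.
Result = 185

185


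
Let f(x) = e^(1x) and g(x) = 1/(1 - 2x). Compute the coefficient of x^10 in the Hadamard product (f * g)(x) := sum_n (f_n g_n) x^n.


Expanding: f_k = 1^k/k! (from e^(1x)) and g_k = 2^k (from 1/(1 - 2x)). So the Hadamard coefficient (f * g)_k = 1^k 2^k / k! = (2)^k / k!.
For k = 10: 2^10/10! = 1024/3628800 = 4/14175.

4/14175


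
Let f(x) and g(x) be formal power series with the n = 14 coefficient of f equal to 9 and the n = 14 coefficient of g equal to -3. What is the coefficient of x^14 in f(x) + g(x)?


Addition of formal power series is termwise.
The coefficient of x^14 in f + g = 9 + -3
= 6

6


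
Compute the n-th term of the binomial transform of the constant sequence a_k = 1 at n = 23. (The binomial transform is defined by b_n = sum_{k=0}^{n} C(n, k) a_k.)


With a_k = 1 for all k, b_n = sum_{k=0}^{n} C(n, k) = 2^n by the binomial theorem.
For n = 23: 2^23 = 8388608.

8388608


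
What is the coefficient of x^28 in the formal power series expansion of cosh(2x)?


The Maclaurin series is cosh(t) = sum_{m>=0} t^(2m) / (2m)!, so substituting t = 2x, only even powers of x are nonzero, with coefficient of x^(2m) equal to 2^(2m) / (2m)!.
For x^28 the coefficient is 2^28/28! = 268435456/304888344611713860501504000000 = 8/9086380738369043484375.

8/9086380738369043484375


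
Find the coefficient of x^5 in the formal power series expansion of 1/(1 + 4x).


Write 1/(1 + c x) = 1/(1 - (-c) x) and apply the geometric-series identity
1/(1 - y) = sum_{k>=0} y^k to get 1/(1 + c x) = sum_{k>=0} (-c)^k x^k.
So the coefficient of x^k is (-c)^k = (-1)^k * c^k.
Here c = 4 and k = 5:
(-4)^5 = -1 * 1024 = -1024

-1024


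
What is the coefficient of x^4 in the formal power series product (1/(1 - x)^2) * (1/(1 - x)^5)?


Combine the factors: (1/(1 - x)^2) * (1/(1 - x)^5) = 1/(1 - x)^7.
Then use 1/(1 - x)^r = sum_{k>=0} C(k + r - 1, r - 1) x^k with r = 7 and k = 4:
C(10, 6) = 210.

210


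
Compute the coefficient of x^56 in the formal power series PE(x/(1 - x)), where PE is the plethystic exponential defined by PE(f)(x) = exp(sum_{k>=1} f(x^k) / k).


For f(x) = x/(1 - x) we have
sum_{k>=1} f(x^k) / k = sum_{k>=1} (1/k) * x^k / (1 - x^k) = sum_{k, m >= 1} x^(k m) / k,
which after exponentiating simplifies to
PE(x/(1 - x)) = prod_{k>=1} 1 / (1 - x^k).
This is the generating function for the partition function p(n), so the coefficient of x^56 is p(56).
Computing p(56) by dynamic programming over parts 1, 2, ..., 56: p(56) = 526823.

526823


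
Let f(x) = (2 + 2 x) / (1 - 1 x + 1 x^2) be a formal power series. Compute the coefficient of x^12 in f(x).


Write f(x) = sum_{k>=0} a_k x^k. Multiplying both sides by 1 - 1 x + 1 x^2 gives
(1 - 1 x + 1 x^2) sum_{k>=0} a_k x^k = 2 + 2 x.
Matching coefficients:
 x^0: a_0 = 2
 x^1: a_1 - 1 a_0 = 2  =>  a_1 = 1*2 + 2 = 4
 x^k (k >= 2): a_k = 1 a_{k-1} - 1 a_{k-2}.
Iterating: a_2 = 2, a_3 = -2, a_4 = -4, a_5 = -2, a_6 = 2, a_7 = 4, a_8 = 2, a_9 = -2, a_10 = -4, a_11 = -2, a_12 = 2.
So the coefficient of x^12 is 2.

2


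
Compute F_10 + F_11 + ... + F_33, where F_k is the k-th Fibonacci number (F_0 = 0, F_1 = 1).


Use the identity sum_{k=0}^{N} F_k = F_{N+2} - 1 (which follows from F_{k+2} - F_{k+1} = F_k). Then
sum_{k=10}^{33} F_k = (F_{35} - 1) - (F_{11} - 1) = F_{35} - F_{11}.
Computing: F_{35} = 9227465, F_{11} = 89, so
Sum = 9227465 - 89 = 9227376.

9227376


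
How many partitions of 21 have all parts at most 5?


Using the generating function (1-x)^(-1)(1-x^2)^(-1)...(1-x^5)^(-1),
the coefficient of x^21 counts these restricted partitions.
Result = 221

221


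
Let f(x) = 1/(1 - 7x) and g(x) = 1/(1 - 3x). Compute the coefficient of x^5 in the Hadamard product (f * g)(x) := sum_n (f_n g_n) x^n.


f has coefficients f_k = 7^k and g has coefficients g_k = 3^k, so the Hadamard product has coefficient (f*g)_k = 7^k * 3^k = 21^k.
For k = 5: 21^5 = 4084101.

4084101


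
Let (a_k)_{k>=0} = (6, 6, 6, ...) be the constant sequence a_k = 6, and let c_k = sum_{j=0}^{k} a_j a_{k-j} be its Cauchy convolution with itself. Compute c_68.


Since a_j = 6 for all j >= 0, the convolution sum becomes
c_k = sum_{j=0}^{k} 6 * 6 = 36 * (k + 1).
Equivalently, the generating function of (a_k) is 6/(1 - x) and its square is 36/(1 - x)^2 = sum_{k>=0} 36(k + 1) x^k.
For k = 68: 36 * 69 = 2484.

2484


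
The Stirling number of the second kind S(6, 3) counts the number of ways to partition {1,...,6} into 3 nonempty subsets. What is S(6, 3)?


Using the explicit formula S(n,k) = (1/k!) sum_{j=0}^{k} (-1)^(k-j) C(k,j) j^n:
S(6, 3) = 90
Equivalently, S(n,k) is n! times the coefficient of x^n in the EGF (e^x - 1)^k / k!.

90


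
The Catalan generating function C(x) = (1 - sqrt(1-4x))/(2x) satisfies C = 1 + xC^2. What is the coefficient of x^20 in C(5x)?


Substituting x -> 5x scales the n-th coefficient by 5^n, so [x^20] C(5x) = 5^20 * C_20.
C_20 = C(2*20, 20)/(21) = 137846528820/21 = 6564120420.
So 5^20 * 6564120420 = 95367431640625 * 6564120420 = 626003305435180664062500.

626003305435180664062500


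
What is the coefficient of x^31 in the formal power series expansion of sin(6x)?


The Maclaurin series is sin(t) = sum_{k>=0} (-1)^k t^(2k+1) / (2k+1)!, so substituting t = 6x, only odd powers of x are nonzero, with coefficient of x^(2k+1) equal to (-1)^k 6^(2k+1) / (2k+1)!.
Write 31 = 2*15 + 1, giving the coefficient (-1)^15 * 6^31 / 31! = -1326443518324400147398656/8222838654177922817725562880000000 = -4132485216/25617946563506171875.

-4132485216/25617946563506171875


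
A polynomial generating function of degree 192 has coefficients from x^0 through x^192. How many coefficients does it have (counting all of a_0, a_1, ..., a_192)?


A polynomial of degree 192 takes the form a_0 + a_1 x + ... + a_192 x^192.
The number of coefficients is 192 + 1 = 193.

193


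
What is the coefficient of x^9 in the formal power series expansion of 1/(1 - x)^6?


The expansion 1/(1 - x)^r = sum_{k>=0} C(k + r - 1, r - 1) x^k follows from the multiset / negative-binomial theorem (or from repeated differentiation of the geometric series).
For r = 6 and k = 9:
C(14, 5) = 87178291200 / (120 * 362880) = 2002.

2002


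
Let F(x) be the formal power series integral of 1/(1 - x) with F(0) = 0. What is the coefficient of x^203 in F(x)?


1/(1 - x) = sum_{k>=0} x^k. Integrating termwise and using F(0) = 0 gives
F(x) = sum_{k>=0} x^(k+1) / (k+1) = sum_{m>=1} x^m / m = -ln(1 - x).
So the coefficient of x^203 is 1/203 = 1/203.

1/203


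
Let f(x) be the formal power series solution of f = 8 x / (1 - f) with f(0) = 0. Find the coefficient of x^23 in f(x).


Apply Lagrange inversion: f = 8 x * phi(f) with phi(t) = 1/(1 - t), so
[x^n] f = 8^n * (1/n) [t^(n-1)] phi(t)^n = 8^n * (1/n) [t^(n-1)] (1 - t)^(-n) = 8^n * (1/n) C(2n - 2, n - 1) = 8^n * C_{n-1}.
For n = 23: C_22 = C(44, 22) / 23 = 2104098963720/23 = 91482563640.
With the 8^23 = 590295810358705651712 factor, the coefficient is 590295810358705651712 * 91482563640 = 54001774037565661010770714951680.

54001774037565661010770714951680


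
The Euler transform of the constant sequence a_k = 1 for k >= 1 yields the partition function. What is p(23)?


The Euler transform converts the sequence a_k = 1 into the number of integer partitions.
Using the recurrence or dynamic programming:
p(23) = 1255

1255


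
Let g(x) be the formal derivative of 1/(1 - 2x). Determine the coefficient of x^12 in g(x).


Differentiate termwise: d/dx sum_{k>=0} 2^k x^k = sum_{k>=1} k 2^k x^(k-1) = sum_{j>=0} (j+1) 2^(j+1) x^j.
Equivalently, d/dx [1/(1 - 2x)] = 2/(1 - 2x)^2.
For j = 12: 13 * 2^13 = 13 * 8192 = 106496.

106496


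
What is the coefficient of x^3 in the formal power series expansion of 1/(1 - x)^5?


The negative binomial / multiset identity is
1/(1 - x)^r = sum_{k>=0} C(k + r - 1, r - 1) x^k.
Here r = 5 and k = 3, so the coefficient is
C(3 + 4, 4) = C(7, 4)
= 35

35


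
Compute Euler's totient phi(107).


phi(n) counts integers in [1, n] coprime to n. Using the multiplicative formula phi(n) = n * prod_{p | n} (1 - 1/p):
107 = 107, so
phi(107) = 107 * (1 - 1/107) = 106.

106


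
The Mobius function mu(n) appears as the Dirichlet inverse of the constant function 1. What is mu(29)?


29 = 29 (all distinct primes).
mu(29) = (-1)^1 = -1

-1


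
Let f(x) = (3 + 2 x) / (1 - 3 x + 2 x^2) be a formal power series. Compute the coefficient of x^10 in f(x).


Write f(x) = sum_{k>=0} a_k x^k. Multiplying both sides by 1 - 3 x + 2 x^2 gives
(1 - 3 x + 2 x^2) sum_{k>=0} a_k x^k = 3 + 2 x.
Matching coefficients:
 x^0: a_0 = 3
 x^1: a_1 - 3 a_0 = 2  =>  a_1 = 3*3 + 2 = 11
 x^k (k >= 2): a_k = 3 a_{k-1} - 2 a_{k-2}.
Iterating: a_2 = 27, a_3 = 59, a_4 = 123, a_5 = 251, a_6 = 507, a_7 = 1019, a_8 = 2043, a_9 = 4091, a_10 = 8187.
So the coefficient of x^10 is 8187.

8187


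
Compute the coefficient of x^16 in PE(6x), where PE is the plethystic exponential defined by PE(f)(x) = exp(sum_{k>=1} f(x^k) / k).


With f(x) = 6x, the exponent is sum_{k>=1} 6 x^k / k = 6 * (-ln(1 - x)). Exponentiating:
PE(6x) = exp(-6 ln(1 - x)) = 1/(1 - x)^6.
By the negative binomial expansion, [x^n] 1/(1 - x)^6 = C(n + 5, 5).
For n = 16: C(21, 5) = 20349.

20349


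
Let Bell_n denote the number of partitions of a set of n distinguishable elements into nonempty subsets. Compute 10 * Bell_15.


Bell_15 can be computed from the Bell triangle or from Dobinski's identity Bell_n = (1/e) * sum_{k>=0} k^n / k!.
Computing Bell_15 = 1382958545.
Then 10 * 1382958545 = 13829585450.

13829585450


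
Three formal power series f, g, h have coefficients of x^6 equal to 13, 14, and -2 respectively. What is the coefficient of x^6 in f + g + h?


Series addition is componentwise:
13 + 14 + -2
= 25

25


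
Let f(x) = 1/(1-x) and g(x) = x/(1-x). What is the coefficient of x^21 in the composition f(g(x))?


First simplify the composition: f(g(x)) = 1/(1 - x/(1-x)) = (1-x)/((1-x) - x) = (1-x)/(1-2x).
Now extract the coefficient. Write (1-x)/(1-2x) = 1/(1-2x) - x/(1-2x).
The coefficient of x^n in 1/(1-2x) is 2^n, and in x/(1-2x) is 2^(n-1) (for n >= 1).
So the coefficient of x^21 is 2^21 - 2^20 = 2097152 - 1048576 = 1048576.

1048576


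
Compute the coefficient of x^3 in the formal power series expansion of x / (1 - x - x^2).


Let f(x) = sum_{k>=0} a_k x^k. Multiplying f(x) * (1 - x - x^2) = x and matching coefficients gives a_0 = 0, a_1 = 1, and a_k = a_{k-1} + a_{k-2} for k >= 2. These are the Fibonacci numbers F_k.
Iterating from F_0 = 0, F_1 = 1:
F_0=0, F_1=1, F_2=1, F_3=2
F_3 = 2.

2


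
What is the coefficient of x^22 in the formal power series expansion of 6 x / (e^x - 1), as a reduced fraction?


The exponential generating function for Bernoulli numbers is
x / (e^x - 1) = sum_{k>=0} B_k x^k / k!.
So the coefficient of x^22 in 6 x / (e^x - 1) is 6 B_22 / 22!.
Computing: B_22 = 854513/138, 22! = 1124000727777607680000, giving
6 * 854513/138 / 1124000727777607680000 = 77683/2350183339898634240000.

77683/2350183339898634240000


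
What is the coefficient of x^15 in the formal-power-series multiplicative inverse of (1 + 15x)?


The inverse is 1/(1 + 15x). Apply the geometric identity 1/(1 - y) = sum_{k>=0} y^k with y = -15x:
1/(1 + 15x) = sum_{k>=0} (-15)^k x^k.
So the coefficient of x^15 is (-15)^15 = -437893890380859375.

-437893890380859375


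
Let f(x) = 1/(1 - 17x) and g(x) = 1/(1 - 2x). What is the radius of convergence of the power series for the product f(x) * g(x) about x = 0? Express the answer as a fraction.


The radius of 1/(1 - 17x) is 1/17 (nearest singularity at x = 1/17), and the radius of 1/(1 - 2x) is 1/2.
The product f(x)*g(x) = 1/((1 - 17x)(1 - 2x)) has singularities at both 1/17 and 1/2, so its radius of convergence is the distance to the nearest one:
min(1/17, 1/2) = 1/17.

1/17


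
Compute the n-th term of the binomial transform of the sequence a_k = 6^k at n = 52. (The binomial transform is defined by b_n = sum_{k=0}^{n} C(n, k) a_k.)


With a_k = 6^k, b_n = sum_{k=0}^{n} C(n, k) 6^k = (1 + 6)^n by the binomial theorem.
For n = 52: (1 + 6)^52 = 7^52 = 88124787089723195184393736687912818113311201.

88124787089723195184393736687912818113311201


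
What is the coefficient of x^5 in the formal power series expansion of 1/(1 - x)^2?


The negative binomial / multiset identity is
1/(1 - x)^r = sum_{k>=0} C(k + r - 1, r - 1) x^k.
Here r = 2 and k = 5, so the coefficient is
C(5 + 1, 1) = C(6, 1)
= 6

6


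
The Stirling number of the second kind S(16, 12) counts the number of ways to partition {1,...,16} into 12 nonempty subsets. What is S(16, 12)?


Using the explicit formula S(n,k) = (1/k!) sum_{j=0}^{k} (-1)^(k-j) C(k,j) j^n:
S(16, 12) = 2757118
Equivalently, S(n,k) is n! times the coefficient of x^n in the EGF (e^x - 1)^k / k!.

2757118


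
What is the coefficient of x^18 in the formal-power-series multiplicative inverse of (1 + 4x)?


The inverse is 1/(1 + 4x). Apply the geometric identity 1/(1 - y) = sum_{k>=0} y^k with y = -4x:
1/(1 + 4x) = sum_{k>=0} (-4)^k x^k.
So the coefficient of x^18 is (-4)^18 = 68719476736.

68719476736


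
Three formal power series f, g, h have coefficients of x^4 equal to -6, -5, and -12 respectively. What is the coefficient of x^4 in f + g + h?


Series addition is componentwise:
-6 + -5 + -12
= -23

-23


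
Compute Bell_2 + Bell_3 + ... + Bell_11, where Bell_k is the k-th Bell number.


Recall Bell_k counts set partitions of a k-set (with Bell_0 = 1 by convention).
Bell_2 through Bell_11: 2, 5, 15, 52, 203, 877, 4140, 21147, 115975, 678570
Sum = 2 + 5 + 15 + 52 + 203 + 877 + 4140 + 21147 + 115975 + 678570 = 820986.

820986


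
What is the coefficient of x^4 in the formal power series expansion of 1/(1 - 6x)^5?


The general identity 1/(1 - c x)^r = sum_{k>=0} c^k C(k + r - 1, r - 1) x^k follows by substituting y = c x into 1/(1 - y)^r = sum_{k>=0} C(k + r - 1, r - 1) y^k.
For c = 6, r = 5, k = 4:
6^4 * C(8, 4) = 1296 * 70 = 90720.

90720


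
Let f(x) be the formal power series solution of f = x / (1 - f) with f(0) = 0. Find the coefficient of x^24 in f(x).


Apply Lagrange inversion: f = x * phi(f) with phi(t) = 1/(1 - t), so
[x^n] f = (1/n) [t^(n-1)] phi(t)^n = (1/n) [t^(n-1)] (1 - t)^(-n) = (1/n) C(2n - 2, n - 1) = C_{n-1}.
For n = 24: C_23 = C(46, 23) / 24 = 8233430727600/24 = 343059613650 = 343059613650.

343059613650


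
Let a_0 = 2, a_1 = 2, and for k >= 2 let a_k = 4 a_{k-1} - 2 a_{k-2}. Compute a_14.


Iterating the recurrence forward:
a_0 = 2
a_1 = 2
a_2 = 4*2 - 2*2 = 4
a_3 = 4*4 - 2*2 = 12
a_4 = 4*12 - 2*4 = 40
a_5 = 4*40 - 2*12 = 136
a_6 = 4*136 - 2*40 = 464
a_7 = 4*464 - 2*136 = 1584
a_8 = 4*1584 - 2*464 = 5408
a_9 = 4*5408 - 2*1584 = 18464
a_10 = 4*18464 - 2*5408 = 63040
a_11 = 4*63040 - 2*18464 = 215232
a_12 = 4*215232 - 2*63040 = 734848
a_13 = 4*734848 - 2*215232 = 2508928
a_14 = 4*2508928 - 2*734848 = 8566016
So a_14 = 8566016.

8566016


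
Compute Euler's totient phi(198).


phi(n) counts integers in [1, n] coprime to n. Using the multiplicative formula phi(n) = n * prod_{p | n} (1 - 1/p):
198 = 2 * 3^2 * 11, so
phi(198) = 198 * (1 - 1/2) * (1 - 1/3) * (1 - 1/11) = 60.

60


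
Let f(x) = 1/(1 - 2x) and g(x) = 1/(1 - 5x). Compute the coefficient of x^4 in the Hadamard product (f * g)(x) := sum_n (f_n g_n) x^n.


f has coefficients f_k = 2^k and g has coefficients g_k = 5^k, so the Hadamard product has coefficient (f*g)_k = 2^k * 5^k = 10^k.
For k = 4: 10^4 = 10000.

10000


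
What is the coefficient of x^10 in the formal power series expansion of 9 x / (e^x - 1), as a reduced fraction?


The exponential generating function for Bernoulli numbers is
x / (e^x - 1) = sum_{k>=0} B_k x^k / k!.
So the coefficient of x^10 in 9 x / (e^x - 1) is 9 B_10 / 10!.
Computing: B_10 = 5/66, 10! = 3628800, giving
9 * 5/66 / 3628800 = 1/5322240.

1/5322240


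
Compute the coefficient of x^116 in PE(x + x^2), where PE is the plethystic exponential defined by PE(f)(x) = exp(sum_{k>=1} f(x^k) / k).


With f(x) = x + x^2, the exponent is sum_{k>=1} (x^k + x^(2k)) / k = -ln(1 - x) - ln(1 - x^2). Exponentiating:
PE(x + x^2) = 1 / ((1 - x)(1 - x^2)).
This is the generating function for partitions of n into parts of size 1 or 2. The number of 2's can be any j in 0..58, and the rest are 1's, so
[x^116] = floor(116/2) + 1 = 59.

59


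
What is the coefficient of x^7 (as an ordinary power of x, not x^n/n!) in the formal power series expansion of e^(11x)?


The exponential series is e^y = sum_{k>=0} y^k / k!. Substituting y = 11x gives
e^(11x) = sum_{k>=0} 11^k x^k / k!.
So the coefficient of x^n is a^n/n! with a = 11, n = 7:
11^7 / 7! = 19487171/5040 = 19487171/5040

19487171/5040


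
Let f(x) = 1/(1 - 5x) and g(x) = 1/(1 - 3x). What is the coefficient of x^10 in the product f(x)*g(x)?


The coefficient of x^n in f*g is the Cauchy product: sum_{k=0}^{n} a^k * b^(n-k).
With a=5, b=3, n=10:
sum_{k=0}^{10} 5^k * 3^(10-k)
= 24325489

24325489


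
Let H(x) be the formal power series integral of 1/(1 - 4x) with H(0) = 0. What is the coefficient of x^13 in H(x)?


1/(1 - 4x) = sum_{k>=0} 4^k x^k. Integrating termwise with H(0) = 0:
H(x) = sum_{k>=0} 4^k x^(k+1) / (k+1) = sum_{m>=1} 4^(m-1) x^m / m.
For m = 13: 4^12/13 = 16777216/13 = 16777216/13.

16777216/13


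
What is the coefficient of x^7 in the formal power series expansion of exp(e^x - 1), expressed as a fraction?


exp(e^x - 1) is the exponential generating function for the Bell numbers Bell_k: exp(e^x - 1) = sum_{k>=0} Bell_k x^k / k!.
So the coefficient of x^7 in exp(e^x - 1) is Bell_7 / 7!.
Computing: Bell_7 = 877 and 7! = 5040, giving
877/5040 = 877/5040.

877/5040
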